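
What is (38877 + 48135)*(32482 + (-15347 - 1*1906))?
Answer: 1325105748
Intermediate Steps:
(38877 + 48135)*(32482 + (-15347 - 1*1906)) = 87012*(32482 + (-15347 - 1906)) = 87012*(32482 - 17253) = 87012*15229 = 1325105748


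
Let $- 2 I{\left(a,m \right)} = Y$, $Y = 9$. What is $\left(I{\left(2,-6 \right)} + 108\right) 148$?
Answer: $15318$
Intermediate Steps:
$I{\left(a,m \right)} = - \frac{9}{2}$ ($I{\left(a,m \right)} = \left(- \frac{1}{2}\right) 9 = - \frac{9}{2}$)
$\left(I{\left(2,-6 \right)} + 108\right) 148 = \left(- \frac{9}{2} + 108\right) 148 = \frac{207}{2} \cdot 148 = 15318$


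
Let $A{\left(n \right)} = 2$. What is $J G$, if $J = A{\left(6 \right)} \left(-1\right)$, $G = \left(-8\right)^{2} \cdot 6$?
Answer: $-768$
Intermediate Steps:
$G = 384$ ($G = 64 \cdot 6 = 384$)
$J = -2$ ($J = 2 \left(-1\right) = -2$)
$J G = \left(-2\right) 384 = -768$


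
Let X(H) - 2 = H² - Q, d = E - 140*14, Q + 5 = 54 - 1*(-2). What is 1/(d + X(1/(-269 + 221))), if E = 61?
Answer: -2304/4488191 ≈ -0.00051335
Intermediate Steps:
Q = 51 (Q = -5 + (54 - 1*(-2)) = -5 + (54 + 2) = -5 + 56 = 51)
d = -1899 (d = 61 - 140*14 = 61 - 1960 = -1899)
X(H) = -49 + H² (X(H) = 2 + (H² - 1*51) = 2 + (H² - 51) = 2 + (-51 + H²) = -49 + H²)
1/(d + X(1/(-269 + 221))) = 1/(-1899 + (-49 + (1/(-269 + 221))²)) = 1/(-1899 + (-49 + (1/(-48))²)) = 1/(-1899 + (-49 + (-1/48)²)) = 1/(-1899 + (-49 + 1/2304)) = 1/(-1899 - 112895/2304) = 1/(-4488191/2304) = -2304/4488191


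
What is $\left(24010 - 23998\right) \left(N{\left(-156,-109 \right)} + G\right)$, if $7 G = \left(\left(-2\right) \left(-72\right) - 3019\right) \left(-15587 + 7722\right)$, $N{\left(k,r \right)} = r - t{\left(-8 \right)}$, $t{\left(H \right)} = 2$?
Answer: $\frac{271333176}{7} \approx 3.8762 \cdot 10^{7}$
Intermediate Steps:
$N{\left(k,r \right)} = -2 + r$ ($N{\left(k,r \right)} = r - 2 = -2 + r$)
$G = \frac{22611875}{7}$ ($G = \frac{\left(\left(-2\right) \left(-72\right) - 3019\right) \left(-15587 + 7722\right)}{7} = \frac{\left(144 - 3019\right) \left(-7865\right)}{7} = \frac{\left(-2875\right) \left(-7865\right)}{7} = \frac{1}{7} \cdot 22611875 = \frac{22611875}{7} \approx 3.2303 \cdot 10^{6}$)
$\left(24010 - 23998\right) \left(N{\left(-156,-109 \right)} + G\right) = \left(24010 - 23998\right) \left(\left(-2 - 109\right) + \frac{22611875}{7}\right) = 12 \left(-111 + \frac{22611875}{7}\right) = 12 \cdot \frac{22611098}{7} = \frac{271333176}{7}$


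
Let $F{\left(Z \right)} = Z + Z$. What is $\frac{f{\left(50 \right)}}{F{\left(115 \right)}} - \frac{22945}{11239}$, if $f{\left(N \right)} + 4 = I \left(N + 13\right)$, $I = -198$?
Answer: $- \frac{72758796}{1292485} \approx -56.294$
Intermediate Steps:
$F{\left(Z \right)} = 2 Z$
$f{\left(N \right)} = -2578 - 198 N$ ($f{\left(N \right)} = -4 - 198 \left(N + 13\right) = -4 - 198 \left(13 + N\right) = -4 - \left(2574 + 198 N\right) = -2578 - 198 N$)
$\frac{f{\left(50 \right)}}{F{\left(115 \right)}} - \frac{22945}{11239} = \frac{-2578 - 9900}{2 \cdot 115} - \frac{22945}{11239} = \frac{-2578 - 9900}{230} - \frac{22945}{11239} = \left(-12478\right) \frac{1}{230} - \frac{22945}{11239} = - \frac{6239}{115} - \frac{22945}{11239} = - \frac{72758796}{1292485}$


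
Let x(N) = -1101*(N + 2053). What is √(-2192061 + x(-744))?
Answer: I*√3633270 ≈ 1906.1*I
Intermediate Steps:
x(N) = -2260353 - 1101*N (x(N) = -1101*(2053 + N) = -2260353 - 1101*N)
√(-2192061 + x(-744)) = √(-2192061 + (-2260353 - 1101*(-744))) = √(-2192061 + (-2260353 + 819144)) = √(-2192061 - 1441209) = √(-3633270) = I*√3633270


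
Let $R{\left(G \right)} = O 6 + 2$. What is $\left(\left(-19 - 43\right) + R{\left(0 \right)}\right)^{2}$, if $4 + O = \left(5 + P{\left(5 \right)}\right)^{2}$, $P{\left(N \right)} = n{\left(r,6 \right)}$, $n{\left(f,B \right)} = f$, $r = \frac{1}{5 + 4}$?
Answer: $\frac{3857296}{729} \approx 5291.2$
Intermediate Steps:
$r = \frac{1}{9} \approx 0.11111$
$P{\left(N \right)} = \frac{1}{9}$
$O = \frac{1792}{81}$ ($O = -4 + \left(5 + \frac{1}{9}\right)^{2} = -4 + \left(\frac{46}{9}\right)^{2} = -4 + \frac{2116}{81} = \frac{1792}{81} \approx 22.123$)
$R{\left(G \right)} = \frac{3638}{27}$ ($R{\left(G \right)} = \frac{1792}{81} \cdot 6 + 2 = \frac{3584}{27} + 2 = \frac{3638}{27}$)
$\left(\left(-19 - 43\right) + R{\left(0 \right)}\right)^{2} = \left(\left(-19 - 43\right) + \frac{3638}{27}\right)^{2} = \left(-62 + \frac{3638}{27}\right)^{2} = \left(\frac{1964}{27}\right)^{2} = \frac{3857296}{729}$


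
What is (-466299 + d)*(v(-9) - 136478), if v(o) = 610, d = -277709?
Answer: 101086878944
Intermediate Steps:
(-466299 + d)*(v(-9) - 136478) = (-466299 - 277709)*(610 - 136478) = -744008*(-135868) = 101086878944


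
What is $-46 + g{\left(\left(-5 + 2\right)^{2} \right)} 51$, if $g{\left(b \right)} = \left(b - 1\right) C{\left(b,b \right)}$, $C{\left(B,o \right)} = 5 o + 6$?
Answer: $20762$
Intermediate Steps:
$C{\left(B,o \right)} = 6 + 5 o$
$g{\left(b \right)} = \left(-1 + b\right) \left(6 + 5 b\right)$ ($g{\left(b \right)} = \left(b - 1\right) \left(6 + 5 b\right) = \left(-1 + b\right) \left(6 + 5 b\right)$)
$-46 + g{\left(\left(-5 + 2\right)^{2} \right)} 51 = -46 + \left(-1 + \left(-5 + 2\right)^{2}\right) \left(6 + 5 \left(-5 + 2\right)^{2}\right) 51 = -46 + \left(-1 + \left(-3\right)^{2}\right) \left(6 + 5 \left(-3\right)^{2}\right) 51 = -46 + \left(-1 + 9\right) \left(6 + 5 \cdot 9\right) 51 = -46 + 8 \left(6 + 45\right) 51 = -46 + 8 \cdot 51 \cdot 51 = -46 + 408 \cdot 51 = -46 + 20808 = 20762$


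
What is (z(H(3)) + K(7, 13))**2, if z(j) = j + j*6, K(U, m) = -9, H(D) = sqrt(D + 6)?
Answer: 144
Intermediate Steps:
H(D) = sqrt(6 + D)
z(j) = 7*j (z(j) = j + 6*j = 7*j)
(z(H(3)) + K(7, 13))**2 = (7*sqrt(6 + 3) - 9)**2 = (7*sqrt(9) - 9)**2 = (7*3 - 9)**2 = (21 - 9)**2 = 12**2 = 144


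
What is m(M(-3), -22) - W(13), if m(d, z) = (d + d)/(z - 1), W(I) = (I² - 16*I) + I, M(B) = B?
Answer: 604/23 ≈ 26.261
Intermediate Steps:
W(I) = I² - 15*I
m(d, z) = 2*d/(-1 + z) (m(d, z) = (2*d)/(-1 + z) = 2*d/(-1 + z))
m(M(-3), -22) - W(13) = 2*(-3)/(-1 - 22) - 13*(-15 + 13) = 2*(-3)/(-23) - 13*(-2) = 2*(-3)*(-1/23) - 1*(-26) = 6/23 + 26 = 604/23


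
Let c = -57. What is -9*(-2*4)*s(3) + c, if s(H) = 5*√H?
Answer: -57 + 360*√3 ≈ 566.54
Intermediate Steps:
-9*(-2*4)*s(3) + c = -9*(-2*4)*5*√3 - 57 = -(-72)*5*√3 - 57 = -(-360)*√3 - 57 = 360*√3 - 57 = -57 + 360*√3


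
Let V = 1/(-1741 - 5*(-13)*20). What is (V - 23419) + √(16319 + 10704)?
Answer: -10327780/441 + √27023 ≈ -23255.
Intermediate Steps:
V = -1/441 (V = 1/(-1741 + 65*20) = 1/(-1741 + 1300) = 1/(-441) = -1/441 ≈ -0.0022676)
(V - 23419) + √(16319 + 10704) = (-1/441 - 23419) + √(16319 + 10704) = -10327780/441 + √27023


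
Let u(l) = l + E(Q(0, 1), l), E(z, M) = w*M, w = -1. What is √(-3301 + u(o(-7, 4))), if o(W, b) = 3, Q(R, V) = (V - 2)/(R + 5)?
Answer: I*√3301 ≈ 57.454*I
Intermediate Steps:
Q(R, V) = (-2 + V)/(5 + R)
E(z, M) = -M
u(l) = 0 (u(l) = l - l = 0)
√(-3301 + u(o(-7, 4))) = √(-3301 + 0) = √(-3301) = I*√3301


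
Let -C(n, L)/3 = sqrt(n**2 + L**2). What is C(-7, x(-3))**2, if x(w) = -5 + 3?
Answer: 477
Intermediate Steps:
x(w) = -2
C(n, L) = -3*sqrt(L**2 + n**2) (C(n, L) = -3*sqrt(n**2 + L**2) = -3*sqrt(L**2 + n**2))
C(-7, x(-3))**2 = (-3*sqrt((-2)**2 + (-7)**2))**2 = (-3*sqrt(4 + 49))**2 = (-3*sqrt(53))**2 = 477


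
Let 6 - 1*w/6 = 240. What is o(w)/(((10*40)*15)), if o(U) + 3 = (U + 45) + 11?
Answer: -1351/6000 ≈ -0.22517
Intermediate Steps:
w = -1404 (w = 36 - 6*240 = 36 - 1440 = -1404)
o(U) = 53 + U (o(U) = -3 + ((U + 45) + 11) = -3 + ((45 + U) + 11) = -3 + (56 + U) = 53 + U)
o(w)/(((10*40)*15)) = (53 - 1404)/(((10*40)*15)) = -1351/(400*15) = -1351/6000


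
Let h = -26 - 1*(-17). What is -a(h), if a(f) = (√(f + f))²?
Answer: 18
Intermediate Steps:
h = -9 (h = -26 + 17 = -9)
a(f) = 2*f (a(f) = (√(2*f))² = (√2*√f)² = 2*f)
-a(h) = -2*(-9) = -1*(-18) = 18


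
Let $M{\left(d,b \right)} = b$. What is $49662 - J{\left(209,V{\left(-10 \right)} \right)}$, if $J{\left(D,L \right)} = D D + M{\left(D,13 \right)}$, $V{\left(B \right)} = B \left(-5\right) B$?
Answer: $5968$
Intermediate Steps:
$V{\left(B \right)} = - 5 B^{2}$ ($V{\left(B \right)} = - 5 B B = - 5 B^{2}$)
$J{\left(D,L \right)} = 13 + D^{2}$ ($J{\left(D,L \right)} = D D + 13 = D^{2} + 13 = 13 + D^{2}$)
$49662 - J{\left(209,V{\left(-10 \right)} \right)} = 49662 - \left(13 + 209^{2}\right) = 49662 - \left(13 + 43681\right) = 49662 - 43694 = 5968$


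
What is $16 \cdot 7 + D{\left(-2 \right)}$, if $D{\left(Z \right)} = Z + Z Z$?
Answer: $114$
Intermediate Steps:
$D{\left(Z \right)} = Z + Z^{2}$
$16 \cdot 7 + D{\left(-2 \right)} = 16 \cdot 7 - 2 \left(1 - 2\right) = 112 - -2 = 112 + 2 = 114$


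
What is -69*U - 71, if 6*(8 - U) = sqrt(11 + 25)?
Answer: -554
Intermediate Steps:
U = 7 (U = 8 - sqrt(11 + 25)/6 = 8 - sqrt(36)/6 = 8 - 1/6*6 = 8 - 1 = 7)
-69*U - 71 = -69*7 - 71 = -483 - 71 = -554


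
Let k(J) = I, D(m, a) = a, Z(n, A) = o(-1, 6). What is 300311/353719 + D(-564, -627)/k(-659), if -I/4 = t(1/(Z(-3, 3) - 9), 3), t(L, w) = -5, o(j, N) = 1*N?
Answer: -215775593/7074380 ≈ -30.501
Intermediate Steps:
o(j, N) = N
Z(n, A) = 6
I = 20 (I = -4*(-5) = 20)
k(J) = 20
300311/353719 + D(-564, -627)/k(-659) = 300311/353719 - 627/20 = -215775593/7074380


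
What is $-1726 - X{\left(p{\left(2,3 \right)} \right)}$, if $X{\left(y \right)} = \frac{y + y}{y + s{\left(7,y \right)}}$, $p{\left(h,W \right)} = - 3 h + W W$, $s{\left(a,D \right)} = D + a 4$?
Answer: $- \frac{29345}{17} \approx -1726.2$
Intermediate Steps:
$s{\left(a,D \right)} = D + 4 a$
$p{\left(h,W \right)} = W^{2} - 3 h$ ($p{\left(h,W \right)} = - 3 h + W^{2} = W^{2} - 3 h$)
$X{\left(y \right)} = \frac{2 y}{28 + 2 y}$ ($X{\left(y \right)} = \frac{y + y}{y + \left(y + 4 \cdot 7\right)} = \frac{2 y}{y + \left(y + 28\right)} = \frac{2 y}{y + \left(28 + y\right)} = \frac{2 y}{28 + 2 y}$)
$-1726 - X{\left(p{\left(2,3 \right)} \right)} = -1726 - \frac{3^{2} - 6}{14 + \left(3^{2} - 6\right)} = -1726 - \frac{9 - 6}{14 + \left(9 - 6\right)} = -1726 - \frac{3}{14 + 3} = -1726 - \frac{3}{17} = - \frac{29345}{17}$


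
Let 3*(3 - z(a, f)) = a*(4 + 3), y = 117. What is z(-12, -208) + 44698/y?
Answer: 48325/117 ≈ 413.03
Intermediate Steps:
z(a, f) = 3 - 7*a/3 (z(a, f) = 3 - a*(4 + 3)/3 = 3 - a*7/3 = 3 - 7*a/3)
z(-12, -208) + 44698/y = (3 - 7/3*(-12)) + 44698/117 = (3 + 28) + 44698*(1/117) = 31 + 44698/117 = 48325/117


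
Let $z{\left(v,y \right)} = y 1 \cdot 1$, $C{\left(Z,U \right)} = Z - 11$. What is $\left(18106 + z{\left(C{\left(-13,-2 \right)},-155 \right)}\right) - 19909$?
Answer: $-1958$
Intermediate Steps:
$C{\left(Z,U \right)} = -11 + Z$
$z{\left(v,y \right)} = y$ ($z{\left(v,y \right)} = y 1 = y$)
$\left(18106 + z{\left(C{\left(-13,-2 \right)},-155 \right)}\right) - 19909 = \left(18106 - 155\right) - 19909 = 17951 - 19909 = -1958$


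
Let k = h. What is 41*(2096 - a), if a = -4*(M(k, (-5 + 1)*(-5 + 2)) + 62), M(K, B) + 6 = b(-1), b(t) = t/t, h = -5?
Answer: 95284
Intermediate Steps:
k = -5
b(t) = 1
M(K, B) = -5 (M(K, B) = -6 + 1 = -5)
a = -228 (a = -4*(-5 + 62) = -4*57 = -228)
41*(2096 - a) = 41*(2096 - 1*(-228)) = 41*(2096 + 228) = 41*2324 = 95284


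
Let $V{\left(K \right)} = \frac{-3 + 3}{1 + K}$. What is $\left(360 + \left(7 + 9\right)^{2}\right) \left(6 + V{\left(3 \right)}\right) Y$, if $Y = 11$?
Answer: $40656$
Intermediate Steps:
$V{\left(K \right)} = 0$ ($V{\left(K \right)} = \frac{0}{1 + K} = 0$)
$\left(360 + \left(7 + 9\right)^{2}\right) \left(6 + V{\left(3 \right)}\right) Y = \left(360 + \left(7 + 9\right)^{2}\right) \left(6 + 0\right) 11 = \left(360 + 16^{2}\right) 6 \cdot 11 = \left(360 + 256\right) 66 = 616 \cdot 66 = 40656$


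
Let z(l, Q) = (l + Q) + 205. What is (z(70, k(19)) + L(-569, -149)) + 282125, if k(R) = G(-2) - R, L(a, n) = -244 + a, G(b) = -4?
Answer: 281564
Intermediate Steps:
k(R) = -4 - R
z(l, Q) = 205 + Q + l (z(l, Q) = (Q + l) + 205 = 205 + Q + l)
(z(70, k(19)) + L(-569, -149)) + 282125 = ((205 + (-4 - 1*19) + 70) + (-244 - 569)) + 282125 = ((205 + (-4 - 19) + 70) - 813) + 282125 = ((205 - 23 + 70) - 813) + 282125 = (252 - 813) + 282125 = -561 + 282125 = 281564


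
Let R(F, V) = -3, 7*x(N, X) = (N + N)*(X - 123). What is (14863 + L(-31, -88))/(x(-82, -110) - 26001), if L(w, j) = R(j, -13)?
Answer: -20804/28759 ≈ -0.72339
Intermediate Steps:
x(N, X) = 2*N*(-123 + X)/7 (x(N, X) = ((N + N)*(X - 123))/7 = ((2*N)*(-123 + X))/7 = (2*N*(-123 + X))/7 = 2*N*(-123 + X)/7)
L(w, j) = -3
(14863 + L(-31, -88))/(x(-82, -110) - 26001) = (14863 - 3)/((2/7)*(-82)*(-123 - 110) - 26001) = 14860/((2/7)*(-82)*(-233) - 26001) = 14860/(38212/7 - 26001) = 14860/(-143795/7) = 14860*(-7/143795) = -20804/28759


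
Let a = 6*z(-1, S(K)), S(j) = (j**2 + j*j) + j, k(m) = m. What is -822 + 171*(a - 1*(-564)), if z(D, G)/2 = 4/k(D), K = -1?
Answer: 87414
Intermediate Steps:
S(j) = j + 2*j**2 (S(j) = (j**2 + j**2) + j = 2*j**2 + j = j + 2*j**2)
z(D, G) = 8/D (z(D, G) = 2*(4/D) = 8/D)
a = -48 (a = 6*(8/(-1)) = 6*(8*(-1)) = 6*(-8) = -48)
-822 + 171*(a - 1*(-564)) = -822 + 171*(-48 - 1*(-564)) = -822 + 171*(-48 + 564) = -822 + 171*516 = -822 + 88236 = 87414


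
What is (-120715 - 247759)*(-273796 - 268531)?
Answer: 199833398998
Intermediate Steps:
(-120715 - 247759)*(-273796 - 268531) = -368474*(-542327) = 199833398998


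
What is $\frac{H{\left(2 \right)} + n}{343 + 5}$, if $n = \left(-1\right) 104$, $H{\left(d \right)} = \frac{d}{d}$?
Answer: $- \frac{103}{348} \approx -0.29598$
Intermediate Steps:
$H{\left(d \right)} = 1$
$n = -104$
$\frac{H{\left(2 \right)} + n}{343 + 5} = \frac{1 - 104}{343 + 5} = - \frac{103}{348}$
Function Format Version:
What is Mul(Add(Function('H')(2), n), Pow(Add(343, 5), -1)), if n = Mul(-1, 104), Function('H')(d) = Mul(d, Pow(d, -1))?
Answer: Rational(-103, 348) ≈ -0.29598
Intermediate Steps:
Function('H')(d) = 1
n = -104
Mul(Add(Function('H')(2), n), Pow(Add(343, 5), -1)) = Mul(Add(1, -104), Pow(Add(343, 5), -1)) = Mul(-103, Pow(348, -1)) = Mul(-103, Rational(1, 348)) = Rational(-103, 348)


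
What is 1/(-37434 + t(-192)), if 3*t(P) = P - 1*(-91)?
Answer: -3/112403 ≈ -2.6690e-5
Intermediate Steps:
t(P) = 91/3 + P/3 (t(P) = (P - 1*(-91))/3 = (P + 91)/3 = (91 + P)/3 = 91/3 + P/3)
1/(-37434 + t(-192)) = 1/(-37434 + (91/3 + (⅓)*(-192))) = 1/(-37434 + (91/3 - 64)) = 1/(-37434 - 101/3) = 1/(-112403/3) = -3/112403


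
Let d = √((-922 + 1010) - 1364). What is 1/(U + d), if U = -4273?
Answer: -4273/18259805 - 2*I*√319/18259805 ≈ -0.00023401 - 1.9563e-6*I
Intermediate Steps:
d = 2*I*√319 (d = √(88 - 1364) = √(-1276) = 2*I*√319 ≈ 35.721*I)
1/(U + d) = 1/(-4273 + 2*I*√319)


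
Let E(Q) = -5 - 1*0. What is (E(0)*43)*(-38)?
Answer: 8170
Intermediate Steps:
E(Q) = -5 (E(Q) = -5 + 0 = -5)
(E(0)*43)*(-38) = -5*43*(-38) = -215*(-38) = 8170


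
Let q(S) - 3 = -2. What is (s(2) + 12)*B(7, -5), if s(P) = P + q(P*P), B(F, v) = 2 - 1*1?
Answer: 15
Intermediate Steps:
q(S) = 1 (q(S) = 3 - 2 = 1)
B(F, v) = 1 (B(F, v) = 2 - 1 = 1)
s(P) = 1 + P (s(P) = P + 1 = 1 + P)
(s(2) + 12)*B(7, -5) = ((1 + 2) + 12)*1 = (3 + 12)*1 = 15*1 = 15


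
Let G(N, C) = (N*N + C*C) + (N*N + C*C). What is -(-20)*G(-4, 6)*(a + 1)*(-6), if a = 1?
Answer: -24960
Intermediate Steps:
G(N, C) = 2*C² + 2*N² (G(N, C) = (N² + C²) + (N² + C²) = (C² + N²) + (C² + N²) = 2*C² + 2*N²)
-(-20)*G(-4, 6)*(a + 1)*(-6) = -(-20)*(2*6² + 2*(-4)²)*(1 + 1)*(-6) = -(-20)*(2*36 + 2*16)*2*(-6) = -(-20)*(72 + 32)*2*(-6) = -(-20)*104*2*(-6) = -(-20)*208*(-6) = -10*(-416)*(-6) = 4160*(-6) = -24960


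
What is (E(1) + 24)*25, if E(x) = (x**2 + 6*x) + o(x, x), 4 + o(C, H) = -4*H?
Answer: 575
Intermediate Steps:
o(C, H) = -4 - 4*H
E(x) = -4 + x**2 + 2*x (E(x) = (x**2 + 6*x) + (-4 - 4*x) = -4 + x**2 + 2*x)
(E(1) + 24)*25 = ((-4 + 1**2 + 2*1) + 24)*25 = ((-4 + 1 + 2) + 24)*25 = (-1 + 24)*25 = 23*25 = 575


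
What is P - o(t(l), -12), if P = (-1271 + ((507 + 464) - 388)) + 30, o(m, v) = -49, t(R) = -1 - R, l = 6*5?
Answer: -609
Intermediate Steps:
l = 30
P = -658 (P = (-1271 + (971 - 388)) + 30 = (-1271 + 583) + 30 = -688 + 30 = -658)
P - o(t(l), -12) = -658 - 1*(-49) = -658 + 49 = -609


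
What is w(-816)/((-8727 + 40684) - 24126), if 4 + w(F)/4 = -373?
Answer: -1508/7831 ≈ -0.19257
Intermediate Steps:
w(F) = -1508 (w(F) = -16 + 4*(-373) = -16 - 1492 = -1508)
w(-816)/((-8727 + 40684) - 24126) = -1508/((-8727 + 40684) - 24126) = -1508/(31957 - 24126) = -1508/7831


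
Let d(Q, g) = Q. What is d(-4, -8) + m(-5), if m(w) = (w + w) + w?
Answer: -19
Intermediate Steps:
m(w) = 3*w (m(w) = 2*w + w = 3*w)
d(-4, -8) + m(-5) = -4 + 3*(-5) = -4 - 15 = -19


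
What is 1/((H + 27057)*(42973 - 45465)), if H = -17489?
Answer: -1/23843456 ≈ -4.1940e-8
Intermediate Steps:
1/((H + 27057)*(42973 - 45465)) = 1/((-17489 + 27057)*(42973 - 45465)) = 1/(9568*(-2492)) = 1/(-23843456) = -1/23843456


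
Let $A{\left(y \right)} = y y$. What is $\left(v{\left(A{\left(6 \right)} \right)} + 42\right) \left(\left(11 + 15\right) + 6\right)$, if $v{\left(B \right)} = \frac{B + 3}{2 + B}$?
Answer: $\frac{26160}{19} \approx 1376.8$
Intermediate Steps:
$A{\left(y \right)} = y^{2}$
$v{\left(B \right)} = \frac{3 + B}{2 + B}$
$\left(v{\left(A{\left(6 \right)} \right)} + 42\right) \left(\left(11 + 15\right) + 6\right) = \left(\frac{3 + 6^{2}}{2 + 6^{2}} + 42\right) \left(\left(11 + 15\right) + 6\right) = \left(\frac{3 + 36}{2 + 36} + 42\right) \left(26 + 6\right) = \left(\frac{1}{38} \cdot 39 + 42\right) 32 = \left(\frac{39}{38} + 42\right) 32 = \frac{1635}{38} \cdot 32 = \frac{26160}{19}$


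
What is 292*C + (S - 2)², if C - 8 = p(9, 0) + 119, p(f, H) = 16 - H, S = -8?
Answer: 41856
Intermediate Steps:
C = 143 (C = 8 + ((16 - 1*0) + 119) = 8 + ((16 + 0) + 119) = 8 + (16 + 119) = 8 + 135 = 143)
292*C + (S - 2)² = 292*143 + (-8 - 2)² = 41756 + (-10)² = 41756 + 100 = 41856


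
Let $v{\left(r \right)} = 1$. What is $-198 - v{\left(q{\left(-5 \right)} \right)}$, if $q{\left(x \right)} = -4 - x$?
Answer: $-199$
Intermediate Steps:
$-198 - v{\left(q{\left(-5 \right)} \right)} = -198 - 1 = -199$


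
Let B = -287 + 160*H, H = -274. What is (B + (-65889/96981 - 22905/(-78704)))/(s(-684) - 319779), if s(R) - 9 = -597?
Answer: 37423911610811/271699430508112 ≈ 0.13774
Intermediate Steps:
s(R) = -588 (s(R) = 9 - 597 = -588)
B = -44127 (B = -287 + 160*(-274) = -287 - 43840 = -44127)
(B + (-65889/96981 - 22905/(-78704)))/(s(-684) - 319779) = (-44127 + (-65889/96981 - 22905/(-78704)))/(-588 - 319779) = (-44127 + (-65889*1/96981 - 22905*(-1/78704)))/(-320367) = (-44127 + (-21963/32327 + 22905/78704))*(-1/320367) = (-44127 - 988126017/2544264208)*(-1/320367) = -112271734832433/2544264208*(-1/320367) = 37423911610811/271699430508112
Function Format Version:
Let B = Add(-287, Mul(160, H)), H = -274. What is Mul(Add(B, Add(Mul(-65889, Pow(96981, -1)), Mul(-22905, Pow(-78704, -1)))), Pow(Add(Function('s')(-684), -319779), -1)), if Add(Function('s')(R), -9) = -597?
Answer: Rational(37423911610811, 271699430508112) ≈ 0.13774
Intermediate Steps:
Function('s')(R) = -588 (Function('s')(R) = Add(9, -597) = -588)
B = -44127 (B = Add(-287, Mul(160, -274)) = Add(-287, -43840) = -44127)
Mul(Add(B, Add(Mul(-65889, Pow(96981, -1)), Mul(-22905, Pow(-78704, -1)))), Pow(Add(Function('s')(-684), -319779), -1)) = Mul(Add(-44127, Add(Mul(-65889, Pow(96981, -1)), Mul(-22905, Pow(-78704, -1)))), Pow(Add(-588, -319779), -1)) = Mul(Add(-44127, Add(Mul(-65889, Rational(1, 96981)), Mul(-22905, Rational(-1, 78704)))), Pow(-320367, -1)) = Mul(Add(-44127, Add(Rational(-21963, 32327), Rational(22905, 78704))), Rational(-1, 320367)) = Mul(Add(-44127, Rational(-988126017, 2544264208)), Rational(-1, 320367)) = Mul(Rational(-112271734832433, 2544264208), Rational(-1, 320367)) = Rational(37423911610811, 271699430508112)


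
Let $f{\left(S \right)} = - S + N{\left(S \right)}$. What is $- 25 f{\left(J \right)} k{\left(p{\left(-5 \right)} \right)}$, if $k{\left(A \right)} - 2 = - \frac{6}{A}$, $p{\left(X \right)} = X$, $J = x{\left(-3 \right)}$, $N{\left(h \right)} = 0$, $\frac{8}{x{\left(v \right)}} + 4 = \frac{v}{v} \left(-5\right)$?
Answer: $- \frac{640}{9} \approx -71.111$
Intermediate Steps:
$x{\left(v \right)} = - \frac{8}{9}$ ($x{\left(v \right)} = \frac{8}{-4 + \frac{v}{v} \left(-5\right)} = \frac{8}{-4 + 1 \left(-5\right)} = \frac{8}{-4 - 5} = \frac{8}{-9} = 8 \left(- \frac{1}{9}\right) = - \frac{8}{9}$)
$J = - \frac{8}{9} \approx -0.88889$
$f{\left(S \right)} = - S$ ($f{\left(S \right)} = - S + 0 = - S$)
$k{\left(A \right)} = 2 - \frac{6}{A}$
$- 25 f{\left(J \right)} k{\left(p{\left(-5 \right)} \right)} = - 25 \left(\left(-1\right) \left(- \frac{8}{9}\right)\right) \left(2 - \frac{6}{-5}\right) = \left(-25\right) \frac{8}{9} \left(2 - - \frac{6}{5}\right) = - \frac{200 \left(2 + \frac{6}{5}\right)}{9} = \left(- \frac{200}{9}\right) \frac{16}{5} = - \frac{640}{9}$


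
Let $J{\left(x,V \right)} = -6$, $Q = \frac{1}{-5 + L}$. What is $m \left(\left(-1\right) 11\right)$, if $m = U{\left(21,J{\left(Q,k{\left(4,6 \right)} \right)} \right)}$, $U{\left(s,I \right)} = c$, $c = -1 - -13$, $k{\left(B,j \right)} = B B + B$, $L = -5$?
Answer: $-132$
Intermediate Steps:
$k{\left(B,j \right)} = B + B^{2}$ ($k{\left(B,j \right)} = B^{2} + B = B + B^{2}$)
$Q = - \frac{1}{10}$ ($Q = \frac{1}{-5 - 5} = \frac{1}{-10} = - \frac{1}{10} \approx -0.1$)
$c = 12$ ($c = -1 + 13 = 12$)
$U{\left(s,I \right)} = 12$
$m = 12$
$m \left(\left(-1\right) 11\right) = 12 \left(\left(-1\right) 11\right) = 12 \left(-11\right) = -132$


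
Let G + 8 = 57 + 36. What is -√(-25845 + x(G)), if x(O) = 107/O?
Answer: -I*√186721030/85 ≈ -160.76*I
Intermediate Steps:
G = 85 (G = -8 + (57 + 36) = -8 + 93 = 85)
-√(-25845 + x(G)) = -√(-25845 + 107/85) = -√(-2196718/85) = -I*√186721030/85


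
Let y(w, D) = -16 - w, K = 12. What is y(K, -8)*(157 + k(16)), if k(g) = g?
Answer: -4844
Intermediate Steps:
y(K, -8)*(157 + k(16)) = (-16 - 1*12)*(157 + 16) = (-16 - 12)*173 = -28*173 = -4844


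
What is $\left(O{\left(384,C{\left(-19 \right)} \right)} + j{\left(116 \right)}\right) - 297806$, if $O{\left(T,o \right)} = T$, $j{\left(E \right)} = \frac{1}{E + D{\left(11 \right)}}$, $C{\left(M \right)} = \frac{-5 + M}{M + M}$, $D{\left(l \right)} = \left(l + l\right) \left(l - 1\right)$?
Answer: $- \frac{99933791}{336} \approx -2.9742 \cdot 10^{5}$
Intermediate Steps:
$D{\left(l \right)} = 2 l \left(-1 + l\right)$
$C{\left(M \right)} = \frac{-5 + M}{2 M}$
$j{\left(E \right)} = \frac{1}{220 + E}$ ($j{\left(E \right)} = \frac{1}{E + 2 \cdot 11 \left(-1 + 11\right)} = \frac{1}{E + 2 \cdot 11 \cdot 10} = \frac{1}{E + 220} = \frac{1}{220 + E}$)
$\left(O{\left(384,C{\left(-19 \right)} \right)} + j{\left(116 \right)}\right) - 297806 = \left(384 + \frac{1}{220 + 116}\right) - 297806 = \left(384 + \frac{1}{336}\right) - 297806 = \frac{129025}{336} - 297806 = - \frac{99933791}{336}$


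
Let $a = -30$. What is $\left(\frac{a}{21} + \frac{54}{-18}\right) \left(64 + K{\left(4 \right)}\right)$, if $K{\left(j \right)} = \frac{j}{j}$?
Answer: $- \frac{2015}{7} \approx -287.86$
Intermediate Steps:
$K{\left(j \right)} = 1$
$\left(\frac{a}{21} + \frac{54}{-18}\right) \left(64 + K{\left(4 \right)}\right) = \left(- \frac{30}{21} + \frac{54}{-18}\right) \left(64 + 1\right) = \left(\left(-30\right) \frac{1}{21} + 54 \left(- \frac{1}{18}\right)\right) 65 = \left(- \frac{10}{7} - 3\right) 65 = \left(- \frac{31}{7}\right) 65 = - \frac{2015}{7}$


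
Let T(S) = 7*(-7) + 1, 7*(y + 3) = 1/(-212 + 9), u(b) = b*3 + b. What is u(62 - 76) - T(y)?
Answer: -8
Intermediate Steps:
u(b) = 4*b (u(b) = 3*b + b = 4*b)
y = -4264/1421 (y = -3 + 1/(7*(-212 + 9)) = -3 + (⅐)/(-203) = -3 + (⅐)*(-1/203) = -3 - 1/1421 = -4264/1421 ≈ -3.0007)
T(S) = -48 (T(S) = -49 + 1 = -48)
u(62 - 76) - T(y) = 4*(62 - 76) - 1*(-48) = 4*(-14) + 48 = -56 + 48 = -8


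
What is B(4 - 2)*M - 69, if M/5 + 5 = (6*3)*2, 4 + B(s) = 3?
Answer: -224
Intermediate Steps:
B(s) = -1 (B(s) = -4 + 3 = -1)
M = 155 (M = -25 + 5*((6*3)*2) = -25 + 5*(18*2) = -25 + 5*36 = -25 + 180 = 155)
B(4 - 2)*M - 69 = -1*155 - 69 = -155 - 69 = -224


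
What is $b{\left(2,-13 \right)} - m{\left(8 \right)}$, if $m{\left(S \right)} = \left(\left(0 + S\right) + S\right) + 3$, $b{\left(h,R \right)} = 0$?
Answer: $-19$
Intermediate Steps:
$m{\left(S \right)} = 3 + 2 S$ ($m{\left(S \right)} = \left(S + S\right) + 3 = 2 S + 3 = 3 + 2 S$)
$b{\left(2,-13 \right)} - m{\left(8 \right)} = 0 - \left(3 + 2 \cdot 8\right) = 0 - \left(3 + 16\right) = 0 - 19 = -19$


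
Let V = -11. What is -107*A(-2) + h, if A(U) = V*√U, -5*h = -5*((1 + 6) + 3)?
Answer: 10 + 1177*I*√2 ≈ 10.0 + 1664.5*I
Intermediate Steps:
h = 10 (h = -(-1)*((1 + 6) + 3) = -(-1)*(7 + 3) = -(-1)*10 = -⅕*(-50) = 10)
A(U) = -11*√U
-107*A(-2) + h = -(-1177)*√(-2) + 10 = -(-1177)*I*√2 + 10 = 1177*I*√2 + 10 = 10 + 1177*I*√2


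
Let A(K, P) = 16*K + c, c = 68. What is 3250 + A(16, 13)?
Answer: 3574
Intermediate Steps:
A(K, P) = 68 + 16*K (A(K, P) = 16*K + 68 = 68 + 16*K)
3250 + A(16, 13) = 3250 + (68 + 16*16) = 3250 + (68 + 256) = 3250 + 324 = 3574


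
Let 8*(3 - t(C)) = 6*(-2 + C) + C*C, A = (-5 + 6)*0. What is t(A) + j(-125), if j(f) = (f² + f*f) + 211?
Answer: 62931/2 ≈ 31466.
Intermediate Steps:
j(f) = 211 + 2*f² (j(f) = (f² + f²) + 211 = 2*f² + 211 = 211 + 2*f²)
A = 0 (A = 1*0 = 0)
t(C) = 9/2 - 3*C/4 - C²/8 (t(C) = 3 - (6*(-2 + C) + C*C)/8 = 3 - ((-12 + 6*C) + C²)/8 = 3 - (-12 + C² + 6*C)/8 = 3 + (3/2 - 3*C/4 - C²/8) = 9/2 - 3*C/4 - C²/8)
t(A) + j(-125) = (9/2 - ¾*0 - ⅛*0²) + (211 + 2*(-125)²) = (9/2 + 0 - ⅛*0) + (211 + 2*15625) = (9/2 + 0 + 0) + (211 + 31250) = 9/2 + 31461 = 62931/2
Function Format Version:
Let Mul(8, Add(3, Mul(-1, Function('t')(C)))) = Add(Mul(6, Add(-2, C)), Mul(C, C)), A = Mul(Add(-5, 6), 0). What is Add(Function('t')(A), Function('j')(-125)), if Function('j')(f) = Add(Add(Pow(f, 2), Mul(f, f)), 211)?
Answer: Rational(62931, 2) ≈ 31466.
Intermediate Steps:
Function('j')(f) = Add(211, Mul(2, Pow(f, 2))) (Function('j')(f) = Add(Add(Pow(f, 2), Pow(f, 2)), 211) = Add(Mul(2, Pow(f, 2)), 211) = Add(211, Mul(2, Pow(f, 2))))
A = 0 (A = Mul(1, 0) = 0)
Function('t')(C) = Add(Rational(9, 2), Mul(Rational(-3, 4), C), Mul(Rational(-1, 8), Pow(C, 2))) (Function('t')(C) = Add(3, Mul(Rational(-1, 8), Add(Mul(6, Add(-2, C)), Mul(C, C)))) = Add(3, Mul(Rational(-1, 8), Add(Add(-12, Mul(6, C)), Pow(C, 2)))) = Add(3, Mul(Rational(-1, 8), Add(-12, Pow(C, 2), Mul(6, C)))) = Add(3, Add(Rational(3, 2), Mul(Rational(-3, 4), C), Mul(Rational(-1, 8), Pow(C, 2)))) = Add(Rational(9, 2), Mul(Rational(-3, 4), C), Mul(Rational(-1, 8), Pow(C, 2))))
Add(Function('t')(A), Function('j')(-125)) = Add(Add(Rational(9, 2), Mul(Rational(-3, 4), 0), Mul(Rational(-1, 8), Pow(0, 2))), Add(211, Mul(2, Pow(-125, 2)))) = Add(Add(Rational(9, 2), 0, Mul(Rational(-1, 8), 0)), Add(211, Mul(2, 15625))) = Add(Add(Rational(9, 2), 0, 0), Add(211, 31250)) = Add(Rational(9, 2), 31461) = Rational(62931, 2)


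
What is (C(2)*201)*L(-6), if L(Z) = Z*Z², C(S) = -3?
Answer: 130248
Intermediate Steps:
L(Z) = Z³
(C(2)*201)*L(-6) = -3*201*(-6)³ = -603*(-216) = 130248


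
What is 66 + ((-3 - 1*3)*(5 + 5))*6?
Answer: -294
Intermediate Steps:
66 + ((-3 - 1*3)*(5 + 5))*6 = 66 + ((-3 - 3)*10)*6 = 66 - 6*10*6 = 66 - 60*6 = 66 - 360 = -294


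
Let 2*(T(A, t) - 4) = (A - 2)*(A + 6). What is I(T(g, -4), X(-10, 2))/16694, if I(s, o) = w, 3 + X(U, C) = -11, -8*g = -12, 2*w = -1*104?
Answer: -26/8347 ≈ -0.0031149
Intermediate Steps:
w = -52 (w = (-1*104)/2 = (½)*(-104) = -52)
g = 3/2 (g = -⅛*(-12) = 3/2 ≈ 1.5000)
T(A, t) = 4 + (-2 + A)*(6 + A)/2 (T(A, t) = 4 + ((A - 2)*(A + 6))/2 = 4 + ((-2 + A)*(6 + A))/2 = 4 + (-2 + A)*(6 + A)/2)
X(U, C) = -14 (X(U, C) = -3 - 11 = -14)
I(s, o) = -52
I(T(g, -4), X(-10, 2))/16694 = -52/16694 = -52*1/16694 = -26/8347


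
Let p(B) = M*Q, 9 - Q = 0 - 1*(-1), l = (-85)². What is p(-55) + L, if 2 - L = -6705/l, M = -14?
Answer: -157609/1445 ≈ -109.07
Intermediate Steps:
l = 7225
Q = 8 (Q = 9 - (0 - 1*(-1)) = 9 - (0 + 1) = 9 - 1*1 = 9 - 1 = 8)
p(B) = -112 (p(B) = -14*8 = -112)
L = 4231/1445 (L = 2 - (-6705)/7225 = 2 - 1*(-1341/1445) = 2 + 1341/1445 = 4231/1445 ≈ 2.9280)
p(-55) + L = -112 + 4231/1445 = -157609/1445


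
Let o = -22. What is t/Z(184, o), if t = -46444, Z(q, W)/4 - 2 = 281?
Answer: -11611/283 ≈ -41.028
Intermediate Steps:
Z(q, W) = 1132 (Z(q, W) = 8 + 4*281 = 8 + 1124 = 1132)
t/Z(184, o) = -46444/1132 = -46444*1/1132 = -11611/283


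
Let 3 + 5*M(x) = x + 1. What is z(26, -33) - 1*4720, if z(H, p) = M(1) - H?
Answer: -23731/5 ≈ -4746.2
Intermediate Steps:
M(x) = -⅖ + x/5 (M(x) = -⅗ + (x + 1)/5 = -⅗ + (1 + x)/5 = -⅗ + (⅕ + x/5) = -⅖ + x/5)
z(H, p) = -⅕ - H (z(H, p) = (-⅖ + (⅕)*1) - H = (-⅖ + ⅕) - H = -⅕ - H)
z(26, -33) - 1*4720 = (-⅕ - 1*26) - 1*4720 = (-⅕ - 26) - 4720 = -131/5 - 4720 = -23731/5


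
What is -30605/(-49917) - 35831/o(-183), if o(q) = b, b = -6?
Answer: 198751073/33278 ≈ 5972.4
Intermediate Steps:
o(q) = -6
-30605/(-49917) - 35831/o(-183) = -30605/(-49917) - 35831/(-6) = -30605*(-1/49917) - 35831*(-⅙) = 30605/49917 + 35831/6 = 198751073/33278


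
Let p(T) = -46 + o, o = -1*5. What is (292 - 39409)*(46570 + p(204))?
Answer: -1819683723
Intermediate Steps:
o = -5
p(T) = -51 (p(T) = -46 - 5 = -51)
(292 - 39409)*(46570 + p(204)) = (292 - 39409)*(46570 - 51) = -39117*46519 = -1819683723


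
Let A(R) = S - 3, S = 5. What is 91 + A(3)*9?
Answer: 109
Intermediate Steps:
A(R) = 2 (A(R) = 5 - 3 = 2)
91 + A(3)*9 = 91 + 2*9 = 91 + 18 = 109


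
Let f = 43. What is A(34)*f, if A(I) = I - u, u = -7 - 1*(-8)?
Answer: 1419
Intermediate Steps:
u = 1 (u = -7 + 8 = 1)
A(I) = -1 + I (A(I) = I - 1*1 = I - 1 = -1 + I)
A(34)*f = (-1 + 34)*43 = 33*43 = 1419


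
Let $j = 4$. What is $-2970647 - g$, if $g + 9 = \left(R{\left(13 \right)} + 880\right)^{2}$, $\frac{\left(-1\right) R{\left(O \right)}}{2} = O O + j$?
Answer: $-3255794$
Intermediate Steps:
$R{\left(O \right)} = -8 - 2 O^{2}$ ($R{\left(O \right)} = - 2 \left(O O + 4\right) = - 2 \left(O^{2} + 4\right) = - 2 \left(4 + O^{2}\right) = -8 - 2 O^{2}$)
$g = 285147$ ($g = -9 + \left(\left(-8 - 2 \cdot 13^{2}\right) + 880\right)^{2} = -9 + \left(\left(-8 - 338\right) + 880\right)^{2} = -9 + \left(-346 + 880\right)^{2} = -9 + 534^{2} = -9 + 285156 = 285147$)
$-2970647 - g = -2970647 - 285147 = -3255794$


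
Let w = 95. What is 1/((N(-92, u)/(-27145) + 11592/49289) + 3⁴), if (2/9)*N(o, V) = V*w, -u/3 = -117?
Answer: 23268694/1761611643 ≈ 0.013209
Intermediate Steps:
u = 351 (u = -3*(-117) = 351)
N(o, V) = 855*V/2 (N(o, V) = 9*(V*95)/2 = 9*(95*V)/2 = 855*V/2)
1/((N(-92, u)/(-27145) + 11592/49289) + 3⁴) = 1/((((855/2)*351)/(-27145) + 11592/49289) + 3⁴) = 1/(((300105/2)*(-1/27145) + 11592*(1/49289)) + 81) = 1/((-60021/10858 + 504/2143) + 81) = 1/(-123152571/23268694 + 81) = 1/(1761611643/23268694) = 23268694/1761611643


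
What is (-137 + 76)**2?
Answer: 3721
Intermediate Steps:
(-137 + 76)**2 = (-61)**2 = 3721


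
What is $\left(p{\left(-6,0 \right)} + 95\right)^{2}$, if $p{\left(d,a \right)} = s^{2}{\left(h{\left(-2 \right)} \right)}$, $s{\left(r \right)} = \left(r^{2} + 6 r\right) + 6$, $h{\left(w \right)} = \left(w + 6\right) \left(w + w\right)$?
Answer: $764577801$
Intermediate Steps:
$h{\left(w \right)} = 2 w \left(6 + w\right)$ ($h{\left(w \right)} = \left(6 + w\right) 2 w = 2 w \left(6 + w\right)$)
$s{\left(r \right)} = 6 + r^{2} + 6 r$
$p{\left(d,a \right)} = 27556$ ($p{\left(d,a \right)} = \left(6 + \left(2 \left(-2\right) \left(6 - 2\right)\right)^{2} + 6 \cdot 2 \left(-2\right) \left(6 - 2\right)\right)^{2} = \left(6 + \left(2 \left(-2\right) 4\right)^{2} + 6 \cdot 2 \left(-2\right) 4\right)^{2} = \left(6 + \left(-16\right)^{2} + 6 \left(-16\right)\right)^{2} = \left(6 + 256 - 96\right)^{2} = 166^{2} = 27556$)
$\left(p{\left(-6,0 \right)} + 95\right)^{2} = \left(27556 + 95\right)^{2} = 27651^{2} = 764577801$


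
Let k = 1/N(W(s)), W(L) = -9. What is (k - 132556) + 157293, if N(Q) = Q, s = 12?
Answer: 222632/9 ≈ 24737.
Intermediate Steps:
k = -1/9 (k = 1/(-9) = -1/9 ≈ -0.11111)
(k - 132556) + 157293 = (-1/9 - 132556) + 157293 = -1193005/9 + 157293 = 222632/9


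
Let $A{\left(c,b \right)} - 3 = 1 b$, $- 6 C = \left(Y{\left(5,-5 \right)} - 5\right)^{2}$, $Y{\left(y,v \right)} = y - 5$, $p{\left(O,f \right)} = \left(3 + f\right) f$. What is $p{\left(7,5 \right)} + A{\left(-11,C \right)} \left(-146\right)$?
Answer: $\frac{631}{3} \approx 210.33$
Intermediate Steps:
$p{\left(O,f \right)} = f \left(3 + f\right)$
$Y{\left(y,v \right)} = -5 + y$
$C = - \frac{25}{6}$ ($C = - \frac{\left(\left(-5 + 5\right) - 5\right)^{2}}{6} = - \frac{\left(0 - 5\right)^{2}}{6} = - \frac{\left(-5\right)^{2}}{6} = \left(- \frac{1}{6}\right) 25 = - \frac{25}{6} \approx -4.1667$)
$A{\left(c,b \right)} = 3 + b$ ($A{\left(c,b \right)} = 3 + 1 b = 3 + b$)
$p{\left(7,5 \right)} + A{\left(-11,C \right)} \left(-146\right) = 5 \left(3 + 5\right) + \left(3 - \frac{25}{6}\right) \left(-146\right) = 5 \cdot 8 - - \frac{511}{3} = 40 + \frac{511}{3} = \frac{631}{3}$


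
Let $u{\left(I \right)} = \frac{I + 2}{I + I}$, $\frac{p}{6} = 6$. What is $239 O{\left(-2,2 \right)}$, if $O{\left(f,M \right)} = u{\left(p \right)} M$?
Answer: $\frac{4541}{18} \approx 252.28$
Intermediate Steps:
$p = 36$ ($p = 6 \cdot 6 = 36$)
$u{\left(I \right)} = \frac{2 + I}{2 I}$
$O{\left(f,M \right)} = \frac{19 M}{36}$ ($O{\left(f,M \right)} = \frac{2 + 36}{2 \cdot 36} M = \frac{1}{2} \cdot \frac{1}{36} \cdot 38 M = \frac{19 M}{36}$)
$239 O{\left(-2,2 \right)} = 239 \cdot \frac{19}{36} \cdot 2 = 239 \cdot \frac{19}{18} = \frac{4541}{18}$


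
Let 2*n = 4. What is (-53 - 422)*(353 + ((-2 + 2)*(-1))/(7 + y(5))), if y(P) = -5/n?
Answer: -167675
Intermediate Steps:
n = 2 (n = (½)*4 = 2)
y(P) = -5/2
(-53 - 422)*(353 + ((-2 + 2)*(-1))/(7 + y(5))) = (-53 - 422)*(353 + ((-2 + 2)*(-1))/(7 - 5/2)) = -475*(353 + (0*(-1))/(9/2)) = -475*(353 + 0*(2/9)) = -475*(353 + 0) = -475*353 = -167675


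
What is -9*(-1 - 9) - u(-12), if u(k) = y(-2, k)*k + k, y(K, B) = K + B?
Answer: -66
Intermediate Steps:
y(K, B) = B + K
u(k) = k + k*(-2 + k) (u(k) = (k - 2)*k + k = (-2 + k)*k + k = k*(-2 + k) + k = k + k*(-2 + k))
-9*(-1 - 9) - u(-12) = -9*(-1 - 9) - (-12)*(-1 - 12) = -9*(-10) - (-12)*(-13) = 90 - 1*156 = 90 - 156 = -66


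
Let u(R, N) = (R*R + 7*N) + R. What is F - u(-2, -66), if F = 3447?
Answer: 3907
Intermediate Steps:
u(R, N) = R + R**2 + 7*N (u(R, N) = (R**2 + 7*N) + R = R + R**2 + 7*N)
F - u(-2, -66) = 3447 - (-2 + (-2)**2 + 7*(-66)) = 3447 - (-2 + 4 - 462) = 3447 - 1*(-460) = 3447 + 460 = 3907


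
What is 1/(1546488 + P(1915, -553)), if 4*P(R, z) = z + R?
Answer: 2/3093657 ≈ 6.4648e-7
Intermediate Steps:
P(R, z) = R/4 + z/4 (P(R, z) = (z + R)/4 = (R + z)/4 = R/4 + z/4)
1/(1546488 + P(1915, -553)) = 1/(1546488 + ((1/4)*1915 + (1/4)*(-553))) = 1/(1546488 + (1915/4 - 553/4)) = 1/(1546488 + 681/2) = 1/(3093657/2) = 2/3093657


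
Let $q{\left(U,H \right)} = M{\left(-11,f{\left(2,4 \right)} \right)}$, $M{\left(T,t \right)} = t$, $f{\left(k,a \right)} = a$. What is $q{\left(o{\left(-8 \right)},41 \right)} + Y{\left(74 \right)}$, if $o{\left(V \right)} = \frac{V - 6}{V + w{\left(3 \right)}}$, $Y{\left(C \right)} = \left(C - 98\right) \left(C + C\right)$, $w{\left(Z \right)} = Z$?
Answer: $-3548$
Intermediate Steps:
$Y{\left(C \right)} = 2 C \left(-98 + C\right)$ ($Y{\left(C \right)} = \left(-98 + C\right) 2 C = 2 C \left(-98 + C\right)$)
$o{\left(V \right)} = \frac{-6 + V}{3 + V}$ ($o{\left(V \right)} = \frac{V - 6}{V + 3} = \frac{-6 + V}{3 + V}$)
$q{\left(U,H \right)} = 4$
$q{\left(o{\left(-8 \right)},41 \right)} + Y{\left(74 \right)} = 4 + 2 \cdot 74 \left(-98 + 74\right) = 4 + 2 \cdot 74 \left(-24\right) = 4 - 3552 = -3548$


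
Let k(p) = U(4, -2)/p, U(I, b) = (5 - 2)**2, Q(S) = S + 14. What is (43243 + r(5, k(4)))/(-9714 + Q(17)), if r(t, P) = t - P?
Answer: -7521/1684 ≈ -4.4661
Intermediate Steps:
Q(S) = 14 + S
U(I, b) = 9 (U(I, b) = 3**2 = 9)
k(p) = 9/p
(43243 + r(5, k(4)))/(-9714 + Q(17)) = (43243 + (5 - 9/4))/(-9714 + (14 + 17)) = (43243 + (5 - 9/4))/(-9714 + 31) = (43243 + (5 - 1*9/4))/(-9683) = (43243 + (5 - 9/4))*(-1/9683) = (43243 + 11/4)*(-1/9683) = (172983/4)*(-1/9683) = -7521/1684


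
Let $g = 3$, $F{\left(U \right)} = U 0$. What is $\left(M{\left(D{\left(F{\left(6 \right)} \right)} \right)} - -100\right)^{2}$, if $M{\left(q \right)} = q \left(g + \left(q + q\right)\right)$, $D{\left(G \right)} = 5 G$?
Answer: $10000$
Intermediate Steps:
$F{\left(U \right)} = 0$
$M{\left(q \right)} = q \left(3 + 2 q\right)$ ($M{\left(q \right)} = q \left(3 + \left(q + q\right)\right) = q \left(3 + 2 q\right)$)
$\left(M{\left(D{\left(F{\left(6 \right)} \right)} \right)} - -100\right)^{2} = \left(5 \cdot 0 \left(3 + 2 \cdot 5 \cdot 0\right) - -100\right)^{2} = \left(0 \left(3 + 2 \cdot 0\right) + 100\right)^{2} = \left(0 \left(3 + 0\right) + 100\right)^{2} = \left(0 \cdot 3 + 100\right)^{2} = \left(0 + 100\right)^{2} = 100^{2} = 10000$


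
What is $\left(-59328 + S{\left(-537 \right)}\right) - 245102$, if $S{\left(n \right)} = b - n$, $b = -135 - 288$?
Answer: $-304316$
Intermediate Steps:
$b = -423$ ($b = -135 - 288 = -423$)
$S{\left(n \right)} = -423 - n$
$\left(-59328 + S{\left(-537 \right)}\right) - 245102 = \left(-59328 - -114\right) - 245102 = \left(-59328 + \left(-423 + 537\right)\right) - 245102 = \left(-59328 + 114\right) - 245102 = -59214 - 245102 = -304316$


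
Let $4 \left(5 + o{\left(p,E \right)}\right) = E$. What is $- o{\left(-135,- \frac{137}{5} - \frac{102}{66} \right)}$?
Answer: $\frac{673}{55} \approx 12.236$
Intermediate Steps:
$o{\left(p,E \right)} = -5 + \frac{E}{4}$
$- o{\left(-135,- \frac{137}{5} - \frac{102}{66} \right)} = - (-5 + \frac{- \frac{137}{5} - \frac{102}{66}}{4}) = - (-5 + \frac{\left(-137\right) \frac{1}{5} - \frac{17}{11}}{4}) = - (-5 + \frac{- \frac{137}{5} - \frac{17}{11}}{4}) = - (-5 + \frac{1}{4} \left(- \frac{1592}{55}\right)) = - (-5 - \frac{398}{55}) = \left(-1\right) \left(- \frac{673}{55}\right) = \frac{673}{55}$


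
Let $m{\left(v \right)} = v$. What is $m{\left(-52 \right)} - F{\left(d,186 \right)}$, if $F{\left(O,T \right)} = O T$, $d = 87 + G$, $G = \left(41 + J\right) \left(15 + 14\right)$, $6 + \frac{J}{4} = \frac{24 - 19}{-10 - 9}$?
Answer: $- \frac{1942828}{19} \approx -1.0225 \cdot 10^{5}$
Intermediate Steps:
$J = - \frac{476}{19}$ ($J = -24 + 4 \frac{24 - 19}{-10 - 9} = -24 + 4 \frac{5}{-19} = -24 + 4 \cdot 5 \left(- \frac{1}{19}\right) = -24 + 4 \left(- \frac{5}{19}\right) = -24 - \frac{20}{19} = - \frac{476}{19} \approx -25.053$)
$G = \frac{8787}{19}$ ($G = \left(41 - \frac{476}{19}\right) \left(15 + 14\right) = \frac{303}{19} \cdot 29 = \frac{8787}{19} \approx 462.47$)
$d = \frac{10440}{19}$ ($d = 87 + \frac{8787}{19} = \frac{10440}{19} \approx 549.47$)
$m{\left(-52 \right)} - F{\left(d,186 \right)} = -52 - \frac{10440}{19} \cdot 186 = -52 - \frac{1941840}{19} = - \frac{1942828}{19}$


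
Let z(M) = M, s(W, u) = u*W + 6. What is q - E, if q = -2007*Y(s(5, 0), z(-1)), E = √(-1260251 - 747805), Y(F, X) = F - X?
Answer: -14049 - 2*I*√502014 ≈ -14049.0 - 1417.1*I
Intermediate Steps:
s(W, u) = 6 + W*u (s(W, u) = W*u + 6 = 6 + W*u)
E = 2*I*√502014 (E = √(-2008056) = 2*I*√502014 ≈ 1417.1*I)
q = -14049 (q = -2007*((6 + 5*0) - 1*(-1)) = -2007*((6 + 0) + 1) = -2007*(6 + 1) = -2007*7 = -14049)
q - E = -14049 - 2*I*√502014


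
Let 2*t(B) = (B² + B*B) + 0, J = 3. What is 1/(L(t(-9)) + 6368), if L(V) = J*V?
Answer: 1/6611 ≈ 0.00015126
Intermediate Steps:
t(B) = B² (t(B) = ((B² + B*B) + 0)/2 = ((B² + B²) + 0)/2 = (2*B² + 0)/2 = (2*B²)/2 = B²)
L(V) = 3*V
1/(L(t(-9)) + 6368) = 1/(3*(-9)² + 6368) = 1/(3*81 + 6368) = 1/(243 + 6368) = 1/6611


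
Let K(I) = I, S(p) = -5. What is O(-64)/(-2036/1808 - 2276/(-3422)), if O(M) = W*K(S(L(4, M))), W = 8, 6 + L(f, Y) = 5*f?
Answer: 30934880/356523 ≈ 86.768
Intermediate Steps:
L(f, Y) = -6 + 5*f
O(M) = -40 (O(M) = 8*(-5) = -40)
O(-64)/(-2036/1808 - 2276/(-3422)) = -40/(-2036/1808 - 2276/(-3422)) = -40/(-2036*1/1808 - 2276*(-1/3422)) = -40/(-509/452 + 1138/1711) = -40/(-356523/773372) = -40*(-773372/356523) = 30934880/356523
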